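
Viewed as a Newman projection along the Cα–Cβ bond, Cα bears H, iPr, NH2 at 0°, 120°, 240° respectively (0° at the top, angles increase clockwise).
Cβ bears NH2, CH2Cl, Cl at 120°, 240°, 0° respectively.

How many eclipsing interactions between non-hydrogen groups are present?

Non-H eclipsing pairs: iPr(120°)/NH2(120°); NH2(240°)/CH2Cl(240°) — 2 interactions.

2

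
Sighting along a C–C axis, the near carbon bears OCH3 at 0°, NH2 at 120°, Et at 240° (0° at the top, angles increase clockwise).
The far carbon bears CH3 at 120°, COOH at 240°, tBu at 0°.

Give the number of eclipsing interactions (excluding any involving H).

3

Non-H eclipsing pairs: OCH3(0°)/tBu(0°); NH2(120°)/CH3(120°); Et(240°)/COOH(240°) — 3 interactions.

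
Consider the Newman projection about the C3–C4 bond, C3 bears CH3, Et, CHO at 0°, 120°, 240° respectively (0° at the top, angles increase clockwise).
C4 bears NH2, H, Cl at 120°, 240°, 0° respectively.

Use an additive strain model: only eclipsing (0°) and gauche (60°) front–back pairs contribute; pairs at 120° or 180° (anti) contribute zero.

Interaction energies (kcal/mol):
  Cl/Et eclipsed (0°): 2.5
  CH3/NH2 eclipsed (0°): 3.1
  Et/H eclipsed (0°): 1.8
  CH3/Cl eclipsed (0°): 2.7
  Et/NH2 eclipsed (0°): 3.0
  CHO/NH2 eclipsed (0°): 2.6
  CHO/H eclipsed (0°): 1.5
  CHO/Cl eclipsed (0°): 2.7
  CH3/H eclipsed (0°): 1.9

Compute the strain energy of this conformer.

This conformer is eclipsed. CH3 at 0° is eclipsed with Cl at 0° (2.7); Et at 120° is eclipsed with NH2 at 120° (3.0); CHO at 240° is eclipsed with H at 240° (1.5). Total 7.2 kcal/mol.

7.2 kcal/mol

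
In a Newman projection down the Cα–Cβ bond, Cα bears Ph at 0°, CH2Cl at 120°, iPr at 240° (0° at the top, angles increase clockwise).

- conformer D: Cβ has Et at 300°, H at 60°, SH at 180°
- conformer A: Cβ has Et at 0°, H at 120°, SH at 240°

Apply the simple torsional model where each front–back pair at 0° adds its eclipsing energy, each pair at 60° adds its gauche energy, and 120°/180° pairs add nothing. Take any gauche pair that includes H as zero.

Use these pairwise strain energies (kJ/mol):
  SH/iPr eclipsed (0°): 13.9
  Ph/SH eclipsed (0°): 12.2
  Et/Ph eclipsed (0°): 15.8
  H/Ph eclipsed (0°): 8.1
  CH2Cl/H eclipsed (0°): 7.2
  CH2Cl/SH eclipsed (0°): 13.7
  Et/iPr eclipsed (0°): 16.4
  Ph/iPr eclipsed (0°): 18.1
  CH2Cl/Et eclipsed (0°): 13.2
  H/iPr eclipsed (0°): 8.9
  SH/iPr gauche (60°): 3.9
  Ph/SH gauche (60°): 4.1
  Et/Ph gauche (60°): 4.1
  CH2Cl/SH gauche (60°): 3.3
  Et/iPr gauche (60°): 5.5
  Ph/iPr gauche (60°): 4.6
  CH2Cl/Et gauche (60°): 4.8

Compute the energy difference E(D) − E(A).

-20.1 kJ/mol

D is staggered. Ph at 0° is gauche with Et at 300° (4.1); CH2Cl at 120° is gauche with SH at 180° (3.3); iPr at 240° is gauche with Et at 300° (5.5); iPr at 240° is gauche with SH at 180° (3.9). Total 16.8 kJ/mol.
A is eclipsed. Ph at 0° is eclipsed with Et at 0° (15.8); CH2Cl at 120° is eclipsed with H at 120° (7.2); iPr at 240° is eclipsed with SH at 240° (13.9). Total 36.9 kJ/mol.
E(D) − E(A) = 16.8 − 36.9 = -20.1 kJ/mol.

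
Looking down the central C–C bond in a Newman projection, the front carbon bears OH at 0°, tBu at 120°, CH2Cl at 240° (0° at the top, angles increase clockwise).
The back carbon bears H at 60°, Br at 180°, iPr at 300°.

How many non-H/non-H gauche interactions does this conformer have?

Non-H gauche pairs: OH(0°)/iPr(300°); tBu(120°)/Br(180°); CH2Cl(240°)/Br(180°); CH2Cl(240°)/iPr(300°) — 4 interactions.

4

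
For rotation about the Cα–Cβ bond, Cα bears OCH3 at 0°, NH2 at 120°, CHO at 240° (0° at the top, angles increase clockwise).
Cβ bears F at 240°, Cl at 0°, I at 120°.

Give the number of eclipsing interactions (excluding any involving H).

3

Non-H eclipsing pairs: OCH3(0°)/Cl(0°); NH2(120°)/I(120°); CHO(240°)/F(240°) — 3 interactions.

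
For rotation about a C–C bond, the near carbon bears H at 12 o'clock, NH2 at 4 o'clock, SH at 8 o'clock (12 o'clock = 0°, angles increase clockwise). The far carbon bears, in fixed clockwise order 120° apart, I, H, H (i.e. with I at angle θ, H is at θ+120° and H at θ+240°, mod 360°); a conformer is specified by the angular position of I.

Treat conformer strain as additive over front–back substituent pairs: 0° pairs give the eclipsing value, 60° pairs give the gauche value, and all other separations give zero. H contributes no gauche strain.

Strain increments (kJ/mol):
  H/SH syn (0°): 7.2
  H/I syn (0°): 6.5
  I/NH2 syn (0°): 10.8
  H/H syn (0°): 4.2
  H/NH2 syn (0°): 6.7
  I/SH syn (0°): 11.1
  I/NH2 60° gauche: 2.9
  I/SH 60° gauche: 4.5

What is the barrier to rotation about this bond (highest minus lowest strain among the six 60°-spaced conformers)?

19.3 kJ/mol

I at 0° (eclipsed): H–I eclipsed, NH2–H eclipsed, SH–H eclipsed; 6.5 + 6.7 + 7.2 = 20.4 kJ/mol.
I at 60° (staggered): NH2–I gauche; 2.9 = 2.9 kJ/mol.
I at 120° (eclipsed): H–H eclipsed, NH2–I eclipsed, SH–H eclipsed; 4.2 + 10.8 + 7.2 = 22.2 kJ/mol.
I at 180° (staggered): NH2–I gauche, SH–I gauche; 2.9 + 4.5 = 7.4 kJ/mol.
I at 240° (eclipsed): H–H eclipsed, NH2–H eclipsed, SH–I eclipsed; 4.2 + 6.7 + 11.1 = 22.0 kJ/mol.
I at 300° (staggered): SH–I gauche; 4.5 = 4.5 kJ/mol.
Max at 120° (22.2 kJ/mol), min at 60° (2.9 kJ/mol); barrier = 19.3 kJ/mol.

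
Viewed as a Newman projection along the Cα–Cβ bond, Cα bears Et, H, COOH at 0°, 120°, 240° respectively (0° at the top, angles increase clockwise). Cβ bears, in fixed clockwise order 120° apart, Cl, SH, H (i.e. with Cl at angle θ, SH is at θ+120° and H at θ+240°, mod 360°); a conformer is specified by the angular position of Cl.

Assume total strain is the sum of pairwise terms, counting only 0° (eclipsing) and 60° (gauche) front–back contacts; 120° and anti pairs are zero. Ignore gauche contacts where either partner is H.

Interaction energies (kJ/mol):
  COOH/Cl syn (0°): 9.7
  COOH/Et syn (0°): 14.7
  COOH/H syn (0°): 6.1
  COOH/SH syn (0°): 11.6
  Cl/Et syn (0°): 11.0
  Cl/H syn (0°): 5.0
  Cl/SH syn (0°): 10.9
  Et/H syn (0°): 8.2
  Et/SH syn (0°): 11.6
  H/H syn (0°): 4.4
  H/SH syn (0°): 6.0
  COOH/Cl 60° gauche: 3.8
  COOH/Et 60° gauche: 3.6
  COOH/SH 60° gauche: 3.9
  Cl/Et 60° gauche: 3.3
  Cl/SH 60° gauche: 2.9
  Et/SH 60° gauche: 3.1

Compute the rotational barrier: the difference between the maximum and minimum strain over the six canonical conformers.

Cl at 0° (eclipsed): Et–Cl eclipsed, H–SH eclipsed, COOH–H eclipsed; 11.0 + 6.0 + 6.1 = 23.1 kJ/mol.
Cl at 60° (staggered): Et–Cl gauche, COOH–SH gauche; 3.3 + 3.9 = 7.2 kJ/mol.
Cl at 120° (eclipsed): Et–H eclipsed, H–Cl eclipsed, COOH–SH eclipsed; 8.2 + 5.0 + 11.6 = 24.8 kJ/mol.
Cl at 180° (staggered): Et–SH gauche, COOH–Cl gauche, COOH–SH gauche; 3.1 + 3.8 + 3.9 = 10.8 kJ/mol.
Cl at 240° (eclipsed): Et–SH eclipsed, H–H eclipsed, COOH–Cl eclipsed; 11.6 + 4.4 + 9.7 = 25.7 kJ/mol.
Cl at 300° (staggered): Et–Cl gauche, Et–SH gauche, COOH–Cl gauche; 3.3 + 3.1 + 3.8 = 10.2 kJ/mol.
Max at 240° (25.7 kJ/mol), min at 60° (7.2 kJ/mol); barrier = 18.5 kJ/mol.

18.5 kJ/mol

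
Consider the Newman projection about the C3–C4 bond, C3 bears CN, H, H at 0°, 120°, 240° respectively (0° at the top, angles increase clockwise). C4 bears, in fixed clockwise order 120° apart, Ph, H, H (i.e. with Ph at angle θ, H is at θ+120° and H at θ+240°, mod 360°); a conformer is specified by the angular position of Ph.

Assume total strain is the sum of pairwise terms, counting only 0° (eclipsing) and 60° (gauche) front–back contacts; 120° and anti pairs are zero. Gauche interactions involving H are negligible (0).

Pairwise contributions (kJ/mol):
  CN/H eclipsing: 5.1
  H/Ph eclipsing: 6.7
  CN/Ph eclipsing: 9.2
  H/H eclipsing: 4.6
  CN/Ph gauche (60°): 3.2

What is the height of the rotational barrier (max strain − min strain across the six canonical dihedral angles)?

18.4 kJ/mol

Ph at 0° (eclipsed): CN–Ph eclipsed, H–H eclipsed, H–H eclipsed; 9.2 + 4.6 + 4.6 = 18.4 kJ/mol.
Ph at 60° (staggered): CN–Ph gauche; 3.2 = 3.2 kJ/mol.
Ph at 120° (eclipsed): CN–H eclipsed, H–Ph eclipsed, H–H eclipsed; 5.1 + 6.7 + 4.6 = 16.4 kJ/mol.
Ph at 180° (staggered): no non-H gauche contacts → 0.0 kJ/mol.
Ph at 240° (eclipsed): CN–H eclipsed, H–H eclipsed, H–Ph eclipsed; 5.1 + 4.6 + 6.7 = 16.4 kJ/mol.
Ph at 300° (staggered): CN–Ph gauche; 3.2 = 3.2 kJ/mol.
Max at 0° (18.4 kJ/mol), min at 180° (0.0 kJ/mol); barrier = 18.4 kJ/mol.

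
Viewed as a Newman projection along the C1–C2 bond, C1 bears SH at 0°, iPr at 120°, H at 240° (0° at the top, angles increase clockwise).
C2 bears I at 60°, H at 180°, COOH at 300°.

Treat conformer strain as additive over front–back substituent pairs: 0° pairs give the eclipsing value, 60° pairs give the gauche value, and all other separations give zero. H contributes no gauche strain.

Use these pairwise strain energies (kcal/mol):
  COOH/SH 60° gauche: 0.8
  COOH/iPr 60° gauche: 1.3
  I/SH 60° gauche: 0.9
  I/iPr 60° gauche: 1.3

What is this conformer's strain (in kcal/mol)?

This conformer (staggered): SH(0°)/I(60°) gauche 0.9; SH(0°)/COOH(300°) gauche 0.8; iPr(120°)/I(60°) gauche 1.3 → 3.0 kcal/mol.

3.0 kcal/mol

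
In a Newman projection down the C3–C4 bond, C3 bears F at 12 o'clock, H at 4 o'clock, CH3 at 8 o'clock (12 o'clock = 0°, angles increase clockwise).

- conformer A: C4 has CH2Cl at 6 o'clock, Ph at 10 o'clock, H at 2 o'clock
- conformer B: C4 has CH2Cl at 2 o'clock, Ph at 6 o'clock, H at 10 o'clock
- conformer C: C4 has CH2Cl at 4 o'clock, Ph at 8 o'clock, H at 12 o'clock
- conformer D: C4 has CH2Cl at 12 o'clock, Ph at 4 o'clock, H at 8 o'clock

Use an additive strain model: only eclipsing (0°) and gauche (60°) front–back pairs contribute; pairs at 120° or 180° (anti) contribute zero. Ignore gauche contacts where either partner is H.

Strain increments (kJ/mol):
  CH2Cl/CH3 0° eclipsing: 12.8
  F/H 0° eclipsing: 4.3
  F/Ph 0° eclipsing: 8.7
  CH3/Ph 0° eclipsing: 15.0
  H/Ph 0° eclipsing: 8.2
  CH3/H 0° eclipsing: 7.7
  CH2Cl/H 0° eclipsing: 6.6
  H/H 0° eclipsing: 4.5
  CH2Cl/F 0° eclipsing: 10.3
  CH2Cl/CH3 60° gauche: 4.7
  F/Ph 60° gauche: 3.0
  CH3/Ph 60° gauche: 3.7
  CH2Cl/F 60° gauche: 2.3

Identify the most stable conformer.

B

A is staggered. F at 0° is gauche with Ph at 300° (3.0); CH3 at 240° is gauche with CH2Cl at 180° (4.7); CH3 at 240° is gauche with Ph at 300° (3.7). Total 11.4 kJ/mol.
B is staggered. F at 0° is gauche with CH2Cl at 60° (2.3); CH3 at 240° is gauche with Ph at 180° (3.7). Total 6.0 kJ/mol.
C is eclipsed. F at 0° is eclipsed with H at 0° (4.3); H at 120° is eclipsed with CH2Cl at 120° (6.6); CH3 at 240° is eclipsed with Ph at 240° (15.0). Total 25.9 kJ/mol.
D is eclipsed. F at 0° is eclipsed with CH2Cl at 0° (10.3); H at 120° is eclipsed with Ph at 120° (8.2); CH3 at 240° is eclipsed with H at 240° (7.7). Total 26.2 kJ/mol.
B has the lowest total (6.0 kJ/mol).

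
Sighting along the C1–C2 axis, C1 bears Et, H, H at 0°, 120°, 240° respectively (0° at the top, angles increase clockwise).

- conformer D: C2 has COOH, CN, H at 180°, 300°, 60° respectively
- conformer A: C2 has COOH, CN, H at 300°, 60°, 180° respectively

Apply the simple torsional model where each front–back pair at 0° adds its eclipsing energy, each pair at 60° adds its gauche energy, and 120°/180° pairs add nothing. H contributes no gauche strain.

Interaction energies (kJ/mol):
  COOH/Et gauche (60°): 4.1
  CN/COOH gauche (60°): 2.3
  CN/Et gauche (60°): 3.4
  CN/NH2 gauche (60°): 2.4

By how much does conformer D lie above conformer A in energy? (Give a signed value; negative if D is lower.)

D (staggered): Et–CN gauche; 3.4 = 3.4 kJ/mol.
A (staggered): Et–COOH gauche, Et–CN gauche; 4.1 + 3.4 = 7.5 kJ/mol.
E(D) − E(A) = 3.4 − 7.5 = -4.1 kJ/mol.

-4.1 kJ/mol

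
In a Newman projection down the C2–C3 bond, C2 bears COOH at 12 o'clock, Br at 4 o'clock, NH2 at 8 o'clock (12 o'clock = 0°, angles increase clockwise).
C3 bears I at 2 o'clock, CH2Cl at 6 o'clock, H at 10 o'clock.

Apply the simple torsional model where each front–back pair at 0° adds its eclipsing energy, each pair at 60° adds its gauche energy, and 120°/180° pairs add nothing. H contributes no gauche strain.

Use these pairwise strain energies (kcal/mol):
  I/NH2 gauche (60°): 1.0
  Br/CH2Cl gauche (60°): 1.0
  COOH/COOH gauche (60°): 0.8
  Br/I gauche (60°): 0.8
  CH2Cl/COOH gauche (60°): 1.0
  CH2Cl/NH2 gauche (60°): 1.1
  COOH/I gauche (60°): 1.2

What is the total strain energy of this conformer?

4.1 kcal/mol

This conformer is staggered. COOH at 0° is gauche with I at 60° (1.2); Br at 120° is gauche with I at 60° (0.8); Br at 120° is gauche with CH2Cl at 180° (1.0); NH2 at 240° is gauche with CH2Cl at 180° (1.1). Total 4.1 kcal/mol.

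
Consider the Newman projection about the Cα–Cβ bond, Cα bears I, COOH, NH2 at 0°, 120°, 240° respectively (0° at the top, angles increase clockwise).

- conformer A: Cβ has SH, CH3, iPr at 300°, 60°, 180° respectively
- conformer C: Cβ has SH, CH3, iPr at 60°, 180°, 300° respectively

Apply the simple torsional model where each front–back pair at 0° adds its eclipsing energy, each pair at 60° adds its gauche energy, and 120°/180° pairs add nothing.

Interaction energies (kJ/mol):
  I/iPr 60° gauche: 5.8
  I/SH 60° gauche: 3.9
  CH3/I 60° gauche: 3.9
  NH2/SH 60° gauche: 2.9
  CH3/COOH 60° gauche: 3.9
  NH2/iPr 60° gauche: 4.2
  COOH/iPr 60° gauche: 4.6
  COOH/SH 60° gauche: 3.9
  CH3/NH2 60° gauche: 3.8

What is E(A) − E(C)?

A (staggered): I(0°)/SH(300°) gauche 3.9; I(0°)/CH3(60°) gauche 3.9; COOH(120°)/CH3(60°) gauche 3.9; COOH(120°)/iPr(180°) gauche 4.6; NH2(240°)/SH(300°) gauche 2.9; NH2(240°)/iPr(180°) gauche 4.2 → 23.4 kJ/mol.
C (staggered): I(0°)/SH(60°) gauche 3.9; I(0°)/iPr(300°) gauche 5.8; COOH(120°)/SH(60°) gauche 3.9; COOH(120°)/CH3(180°) gauche 3.9; NH2(240°)/CH3(180°) gauche 3.8; NH2(240°)/iPr(300°) gauche 4.2 → 25.5 kJ/mol.
E(A) − E(C) = 23.4 − 25.5 = -2.1 kJ/mol.

-2.1 kJ/mol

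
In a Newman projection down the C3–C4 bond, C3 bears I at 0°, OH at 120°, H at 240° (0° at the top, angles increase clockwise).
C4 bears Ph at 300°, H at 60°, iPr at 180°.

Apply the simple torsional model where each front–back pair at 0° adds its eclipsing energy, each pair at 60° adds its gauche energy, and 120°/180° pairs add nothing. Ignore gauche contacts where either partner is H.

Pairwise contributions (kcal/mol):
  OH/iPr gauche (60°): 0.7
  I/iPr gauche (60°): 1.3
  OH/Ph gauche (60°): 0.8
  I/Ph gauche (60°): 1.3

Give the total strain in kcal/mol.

This conformer is staggered. I at 0° is gauche with Ph at 300° (1.3); OH at 120° is gauche with iPr at 180° (0.7). Total 2.0 kcal/mol.

2.0 kcal/mol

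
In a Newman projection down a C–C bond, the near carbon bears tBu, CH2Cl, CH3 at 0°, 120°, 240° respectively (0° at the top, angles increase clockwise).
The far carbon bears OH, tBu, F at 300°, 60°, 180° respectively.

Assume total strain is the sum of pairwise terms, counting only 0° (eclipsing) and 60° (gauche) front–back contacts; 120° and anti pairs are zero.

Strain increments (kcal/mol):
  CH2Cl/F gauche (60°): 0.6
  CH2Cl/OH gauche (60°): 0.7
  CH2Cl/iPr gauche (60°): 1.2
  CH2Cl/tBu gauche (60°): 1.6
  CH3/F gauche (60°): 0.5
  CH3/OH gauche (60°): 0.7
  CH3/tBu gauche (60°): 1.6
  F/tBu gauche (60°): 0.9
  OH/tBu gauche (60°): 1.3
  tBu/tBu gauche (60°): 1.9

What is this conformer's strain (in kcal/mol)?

This conformer is staggered. tBu at 0° is gauche with OH at 300° (1.3); tBu at 0° is gauche with tBu at 60° (1.9); CH2Cl at 120° is gauche with tBu at 60° (1.6); CH2Cl at 120° is gauche with F at 180° (0.6); CH3 at 240° is gauche with OH at 300° (0.7); CH3 at 240° is gauche with F at 180° (0.5). Total 6.6 kcal/mol.

6.6 kcal/mol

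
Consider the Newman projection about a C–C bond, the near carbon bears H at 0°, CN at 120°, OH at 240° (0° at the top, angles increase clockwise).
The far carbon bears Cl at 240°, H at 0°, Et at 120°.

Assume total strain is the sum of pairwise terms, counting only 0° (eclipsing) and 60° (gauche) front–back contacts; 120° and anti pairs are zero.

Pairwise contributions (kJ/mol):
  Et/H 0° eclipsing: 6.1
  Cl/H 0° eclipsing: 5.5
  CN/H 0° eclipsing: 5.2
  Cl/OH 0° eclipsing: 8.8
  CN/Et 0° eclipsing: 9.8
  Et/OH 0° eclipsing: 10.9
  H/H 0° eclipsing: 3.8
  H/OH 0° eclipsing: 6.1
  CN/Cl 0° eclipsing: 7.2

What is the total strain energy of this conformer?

22.4 kJ/mol

This conformer (eclipsed): H(0°)/H(0°) eclipsed 3.8; CN(120°)/Et(120°) eclipsed 9.8; OH(240°)/Cl(240°) eclipsed 8.8 → 22.4 kJ/mol.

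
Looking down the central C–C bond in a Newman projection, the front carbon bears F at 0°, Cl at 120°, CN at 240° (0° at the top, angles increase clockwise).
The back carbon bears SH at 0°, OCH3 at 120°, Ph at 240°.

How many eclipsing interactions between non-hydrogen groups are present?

Non-H eclipsing pairs: F(0°)/SH(0°); Cl(120°)/OCH3(120°); CN(240°)/Ph(240°) — 3 interactions.

3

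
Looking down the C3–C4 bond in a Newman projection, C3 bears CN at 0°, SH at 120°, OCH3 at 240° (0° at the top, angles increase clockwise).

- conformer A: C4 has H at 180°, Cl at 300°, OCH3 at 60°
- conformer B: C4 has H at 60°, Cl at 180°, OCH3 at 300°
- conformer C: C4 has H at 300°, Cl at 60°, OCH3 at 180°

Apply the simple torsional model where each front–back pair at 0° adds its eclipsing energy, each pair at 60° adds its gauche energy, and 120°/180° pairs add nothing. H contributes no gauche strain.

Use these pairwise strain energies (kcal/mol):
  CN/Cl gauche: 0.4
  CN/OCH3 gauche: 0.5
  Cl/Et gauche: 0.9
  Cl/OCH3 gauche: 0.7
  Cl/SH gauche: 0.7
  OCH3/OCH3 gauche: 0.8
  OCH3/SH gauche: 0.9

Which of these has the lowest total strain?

A (staggered): CN(0°)/Cl(300°) gauche 0.4; CN(0°)/OCH3(60°) gauche 0.5; SH(120°)/OCH3(60°) gauche 0.9; OCH3(240°)/Cl(300°) gauche 0.7 → 2.5 kcal/mol.
B (staggered): CN(0°)/OCH3(300°) gauche 0.5; SH(120°)/Cl(180°) gauche 0.7; OCH3(240°)/Cl(180°) gauche 0.7; OCH3(240°)/OCH3(300°) gauche 0.8 → 2.7 kcal/mol.
C (staggered): CN(0°)/Cl(60°) gauche 0.4; SH(120°)/Cl(60°) gauche 0.7; SH(120°)/OCH3(180°) gauche 0.9; OCH3(240°)/OCH3(180°) gauche 0.8 → 2.8 kcal/mol.
A has the lowest total (2.5 kcal/mol).

A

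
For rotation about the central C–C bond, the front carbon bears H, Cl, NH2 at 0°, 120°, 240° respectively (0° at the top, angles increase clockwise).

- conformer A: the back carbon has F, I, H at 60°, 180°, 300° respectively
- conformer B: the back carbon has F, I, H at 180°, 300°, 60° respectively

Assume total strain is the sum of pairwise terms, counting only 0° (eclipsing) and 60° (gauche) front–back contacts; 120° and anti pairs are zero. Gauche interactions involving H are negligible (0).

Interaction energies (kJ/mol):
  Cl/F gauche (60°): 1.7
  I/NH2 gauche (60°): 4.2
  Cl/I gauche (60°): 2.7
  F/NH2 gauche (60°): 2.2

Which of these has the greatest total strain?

A (staggered): Cl(120°)/F(60°) gauche 1.7; Cl(120°)/I(180°) gauche 2.7; NH2(240°)/I(180°) gauche 4.2 → 8.6 kJ/mol.
B (staggered): Cl(120°)/F(180°) gauche 1.7; NH2(240°)/F(180°) gauche 2.2; NH2(240°)/I(300°) gauche 4.2 → 8.1 kJ/mol.
A has the highest total (8.6 kJ/mol).

A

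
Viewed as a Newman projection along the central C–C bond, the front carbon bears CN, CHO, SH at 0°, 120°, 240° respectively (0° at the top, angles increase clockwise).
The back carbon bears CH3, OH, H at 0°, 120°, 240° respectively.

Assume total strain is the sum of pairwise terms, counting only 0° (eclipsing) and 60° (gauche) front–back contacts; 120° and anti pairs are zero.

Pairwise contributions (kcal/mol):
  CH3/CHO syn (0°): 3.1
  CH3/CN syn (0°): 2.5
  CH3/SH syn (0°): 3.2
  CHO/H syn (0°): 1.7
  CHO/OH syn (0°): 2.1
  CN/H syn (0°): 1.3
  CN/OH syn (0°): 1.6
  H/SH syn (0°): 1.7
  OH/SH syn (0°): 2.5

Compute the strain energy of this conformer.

6.3 kcal/mol

This conformer (eclipsed): CN–CH3 eclipsed, CHO–OH eclipsed, SH–H eclipsed; 2.5 + 2.1 + 1.7 = 6.3 kcal/mol.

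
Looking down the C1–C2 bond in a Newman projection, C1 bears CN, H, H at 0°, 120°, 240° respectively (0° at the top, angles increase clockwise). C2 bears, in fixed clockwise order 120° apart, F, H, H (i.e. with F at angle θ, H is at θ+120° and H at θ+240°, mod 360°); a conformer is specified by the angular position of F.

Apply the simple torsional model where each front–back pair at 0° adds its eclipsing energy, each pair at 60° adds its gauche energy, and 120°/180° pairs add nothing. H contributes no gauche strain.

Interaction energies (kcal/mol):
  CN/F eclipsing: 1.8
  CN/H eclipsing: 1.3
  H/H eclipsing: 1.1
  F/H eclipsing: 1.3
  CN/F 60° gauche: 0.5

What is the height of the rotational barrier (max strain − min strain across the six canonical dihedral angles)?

4.0 kcal/mol

F at 0° (eclipsed): CN(0°)/F(0°) eclipsed 1.8; H(120°)/H(120°) eclipsed 1.1; H(240°)/H(240°) eclipsed 1.1 → 4.0 kcal/mol.
F at 60° (staggered): CN(0°)/F(60°) gauche 0.5 → 0.5 kcal/mol.
F at 120° (eclipsed): CN(0°)/H(0°) eclipsed 1.3; H(120°)/F(120°) eclipsed 1.3; H(240°)/H(240°) eclipsed 1.1 → 3.7 kcal/mol.
F at 180° (staggered): no non-H gauche contacts → 0.0 kcal/mol.
F at 240° (eclipsed): CN(0°)/H(0°) eclipsed 1.3; H(120°)/H(120°) eclipsed 1.1; H(240°)/F(240°) eclipsed 1.3 → 3.7 kcal/mol.
F at 300° (staggered): CN(0°)/F(300°) gauche 0.5 → 0.5 kcal/mol.
Max at 0° (4.0 kcal/mol), min at 180° (0.0 kcal/mol); barrier = 4.0 kcal/mol.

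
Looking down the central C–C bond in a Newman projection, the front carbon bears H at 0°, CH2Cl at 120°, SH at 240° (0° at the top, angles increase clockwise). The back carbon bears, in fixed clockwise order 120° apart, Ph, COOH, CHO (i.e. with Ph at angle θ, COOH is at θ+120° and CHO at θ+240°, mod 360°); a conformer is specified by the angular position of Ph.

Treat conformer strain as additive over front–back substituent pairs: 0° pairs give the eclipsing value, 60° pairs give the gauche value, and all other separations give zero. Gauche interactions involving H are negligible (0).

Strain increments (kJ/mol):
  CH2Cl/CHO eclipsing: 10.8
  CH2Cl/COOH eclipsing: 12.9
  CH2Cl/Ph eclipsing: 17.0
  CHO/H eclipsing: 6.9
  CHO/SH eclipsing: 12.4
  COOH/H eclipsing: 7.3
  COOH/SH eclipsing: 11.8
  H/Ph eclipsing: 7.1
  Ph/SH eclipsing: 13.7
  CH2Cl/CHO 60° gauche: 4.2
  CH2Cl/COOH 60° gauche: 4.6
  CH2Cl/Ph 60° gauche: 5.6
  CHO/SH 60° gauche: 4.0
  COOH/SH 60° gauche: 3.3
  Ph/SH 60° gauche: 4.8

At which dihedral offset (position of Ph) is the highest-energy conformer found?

Ph at 0° (eclipsed): H–Ph eclipsed, CH2Cl–COOH eclipsed, SH–CHO eclipsed; 7.1 + 12.9 + 12.4 = 32.4 kJ/mol.
Ph at 60° (staggered): CH2Cl–Ph gauche, CH2Cl–COOH gauche, SH–COOH gauche, SH–CHO gauche; 5.6 + 4.6 + 3.3 + 4.0 = 17.5 kJ/mol.
Ph at 120° (eclipsed): H–CHO eclipsed, CH2Cl–Ph eclipsed, SH–COOH eclipsed; 6.9 + 17.0 + 11.8 = 35.7 kJ/mol.
Ph at 180° (staggered): CH2Cl–Ph gauche, CH2Cl–CHO gauche, SH–Ph gauche, SH–COOH gauche; 5.6 + 4.2 + 4.8 + 3.3 = 17.9 kJ/mol.
Ph at 240° (eclipsed): H–COOH eclipsed, CH2Cl–CHO eclipsed, SH–Ph eclipsed; 7.3 + 10.8 + 13.7 = 31.8 kJ/mol.
Ph at 300° (staggered): CH2Cl–COOH gauche, CH2Cl–CHO gauche, SH–Ph gauche, SH–CHO gauche; 4.6 + 4.2 + 4.8 + 4.0 = 17.6 kJ/mol.
The maximum (35.7 kJ/mol) occurs with Ph at 120°.

120°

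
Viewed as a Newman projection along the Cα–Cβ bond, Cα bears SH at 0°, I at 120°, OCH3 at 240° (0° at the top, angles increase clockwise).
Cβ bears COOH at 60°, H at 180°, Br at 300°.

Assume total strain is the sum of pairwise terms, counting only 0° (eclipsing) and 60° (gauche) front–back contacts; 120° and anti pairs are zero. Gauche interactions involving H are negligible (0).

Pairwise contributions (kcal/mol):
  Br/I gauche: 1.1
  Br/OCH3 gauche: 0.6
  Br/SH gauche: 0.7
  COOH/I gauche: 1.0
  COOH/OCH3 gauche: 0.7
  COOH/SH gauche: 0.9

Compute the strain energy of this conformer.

3.2 kcal/mol

This conformer (staggered): SH–COOH gauche, SH–Br gauche, I–COOH gauche, OCH3–Br gauche; 0.9 + 0.7 + 1.0 + 0.6 = 3.2 kcal/mol.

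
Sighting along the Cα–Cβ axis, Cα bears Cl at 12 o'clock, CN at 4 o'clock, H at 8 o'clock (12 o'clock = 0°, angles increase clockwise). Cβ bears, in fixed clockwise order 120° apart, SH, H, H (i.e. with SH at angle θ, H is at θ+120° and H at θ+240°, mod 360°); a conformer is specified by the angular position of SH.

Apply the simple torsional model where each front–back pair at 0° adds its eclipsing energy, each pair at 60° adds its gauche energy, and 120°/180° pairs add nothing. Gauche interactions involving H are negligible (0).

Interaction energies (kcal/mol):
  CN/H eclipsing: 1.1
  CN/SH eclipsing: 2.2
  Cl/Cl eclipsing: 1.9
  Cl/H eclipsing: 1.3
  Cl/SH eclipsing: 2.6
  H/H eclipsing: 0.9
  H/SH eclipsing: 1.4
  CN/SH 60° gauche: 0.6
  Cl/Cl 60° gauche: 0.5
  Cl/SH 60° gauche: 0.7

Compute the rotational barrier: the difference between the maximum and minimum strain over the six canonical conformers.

4.0 kcal/mol

SH at 0° (eclipsed): Cl–SH eclipsed, CN–H eclipsed, H–H eclipsed; 2.6 + 1.1 + 0.9 = 4.6 kcal/mol.
SH at 60° (staggered): Cl–SH gauche, CN–SH gauche; 0.7 + 0.6 = 1.3 kcal/mol.
SH at 120° (eclipsed): Cl–H eclipsed, CN–SH eclipsed, H–H eclipsed; 1.3 + 2.2 + 0.9 = 4.4 kcal/mol.
SH at 180° (staggered): CN–SH gauche; 0.6 = 0.6 kcal/mol.
SH at 240° (eclipsed): Cl–H eclipsed, CN–H eclipsed, H–SH eclipsed; 1.3 + 1.1 + 1.4 = 3.8 kcal/mol.
SH at 300° (staggered): Cl–SH gauche; 0.7 = 0.7 kcal/mol.
Max at 0° (4.6 kcal/mol), min at 180° (0.6 kcal/mol); barrier = 4.0 kcal/mol.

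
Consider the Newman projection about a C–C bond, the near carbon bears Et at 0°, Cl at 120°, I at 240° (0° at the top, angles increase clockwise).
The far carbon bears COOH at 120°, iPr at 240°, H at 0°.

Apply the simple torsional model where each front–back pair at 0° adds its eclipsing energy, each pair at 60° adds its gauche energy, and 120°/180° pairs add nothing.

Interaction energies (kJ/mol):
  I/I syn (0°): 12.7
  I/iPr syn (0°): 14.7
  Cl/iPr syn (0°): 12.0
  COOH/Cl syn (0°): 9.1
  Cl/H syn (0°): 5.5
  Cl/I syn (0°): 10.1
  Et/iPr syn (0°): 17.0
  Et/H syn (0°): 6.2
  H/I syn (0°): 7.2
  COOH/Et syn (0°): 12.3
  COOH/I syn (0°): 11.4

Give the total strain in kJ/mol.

This conformer is eclipsed. Et at 0° is eclipsed with H at 0° (6.2); Cl at 120° is eclipsed with COOH at 120° (9.1); I at 240° is eclipsed with iPr at 240° (14.7). Total 30.0 kJ/mol.

30.0 kJ/mol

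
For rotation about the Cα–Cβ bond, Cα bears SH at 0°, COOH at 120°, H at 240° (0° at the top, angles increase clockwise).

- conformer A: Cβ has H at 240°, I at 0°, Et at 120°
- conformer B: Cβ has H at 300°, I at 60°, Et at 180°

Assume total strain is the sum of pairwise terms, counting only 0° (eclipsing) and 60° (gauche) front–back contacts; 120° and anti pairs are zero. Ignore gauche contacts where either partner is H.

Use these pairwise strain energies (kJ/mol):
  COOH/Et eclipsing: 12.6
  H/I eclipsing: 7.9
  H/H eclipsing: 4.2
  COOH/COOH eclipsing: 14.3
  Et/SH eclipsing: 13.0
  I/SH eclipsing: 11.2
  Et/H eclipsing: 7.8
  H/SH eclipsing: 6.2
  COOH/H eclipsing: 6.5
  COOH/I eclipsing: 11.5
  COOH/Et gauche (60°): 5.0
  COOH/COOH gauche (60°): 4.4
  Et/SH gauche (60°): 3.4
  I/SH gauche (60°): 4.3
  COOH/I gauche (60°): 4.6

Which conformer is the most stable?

A (eclipsed): SH(0°)/I(0°) eclipsed 11.2; COOH(120°)/Et(120°) eclipsed 12.6; H(240°)/H(240°) eclipsed 4.2 → 28.0 kJ/mol.
B (staggered): SH(0°)/I(60°) gauche 4.3; COOH(120°)/I(60°) gauche 4.6; COOH(120°)/Et(180°) gauche 5.0 → 13.9 kJ/mol.
B has the lowest total (13.9 kJ/mol).

B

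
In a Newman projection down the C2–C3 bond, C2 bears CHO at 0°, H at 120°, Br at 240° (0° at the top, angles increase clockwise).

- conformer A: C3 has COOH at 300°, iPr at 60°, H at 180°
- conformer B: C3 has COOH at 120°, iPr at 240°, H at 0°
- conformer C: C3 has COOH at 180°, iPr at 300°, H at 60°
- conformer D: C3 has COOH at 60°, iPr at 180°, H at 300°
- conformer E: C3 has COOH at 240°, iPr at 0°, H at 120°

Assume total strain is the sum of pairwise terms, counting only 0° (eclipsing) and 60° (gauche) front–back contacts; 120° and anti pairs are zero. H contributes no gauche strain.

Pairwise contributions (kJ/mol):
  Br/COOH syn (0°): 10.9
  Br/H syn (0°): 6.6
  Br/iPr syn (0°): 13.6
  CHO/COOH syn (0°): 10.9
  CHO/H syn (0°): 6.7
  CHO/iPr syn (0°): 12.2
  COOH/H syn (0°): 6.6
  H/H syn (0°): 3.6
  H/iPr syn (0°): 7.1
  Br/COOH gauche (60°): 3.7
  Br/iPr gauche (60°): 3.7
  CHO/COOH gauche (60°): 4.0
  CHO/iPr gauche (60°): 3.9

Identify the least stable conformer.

B

A (staggered): CHO–COOH gauche, CHO–iPr gauche, Br–COOH gauche; 4.0 + 3.9 + 3.7 = 11.6 kJ/mol.
B (eclipsed): CHO–H eclipsed, H–COOH eclipsed, Br–iPr eclipsed; 6.7 + 6.6 + 13.6 = 26.9 kJ/mol.
C (staggered): CHO–iPr gauche, Br–COOH gauche, Br–iPr gauche; 3.9 + 3.7 + 3.7 = 11.3 kJ/mol.
D (staggered): CHO–COOH gauche, Br–iPr gauche; 4.0 + 3.7 = 7.7 kJ/mol.
E (eclipsed): CHO–iPr eclipsed, H–H eclipsed, Br–COOH eclipsed; 12.2 + 3.6 + 10.9 = 26.7 kJ/mol.
B has the highest total (26.9 kJ/mol).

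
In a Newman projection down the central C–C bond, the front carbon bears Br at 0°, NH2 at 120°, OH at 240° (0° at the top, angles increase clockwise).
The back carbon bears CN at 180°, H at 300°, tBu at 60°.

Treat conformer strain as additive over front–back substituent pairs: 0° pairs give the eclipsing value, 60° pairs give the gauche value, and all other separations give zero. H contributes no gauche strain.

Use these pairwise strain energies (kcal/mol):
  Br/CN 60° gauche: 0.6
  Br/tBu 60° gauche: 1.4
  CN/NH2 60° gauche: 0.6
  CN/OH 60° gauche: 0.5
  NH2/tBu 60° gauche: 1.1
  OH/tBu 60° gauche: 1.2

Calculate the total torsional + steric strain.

3.6 kcal/mol

This conformer (staggered): Br(0°)/tBu(60°) gauche 1.4; NH2(120°)/CN(180°) gauche 0.6; NH2(120°)/tBu(60°) gauche 1.1; OH(240°)/CN(180°) gauche 0.5 → 3.6 kcal/mol.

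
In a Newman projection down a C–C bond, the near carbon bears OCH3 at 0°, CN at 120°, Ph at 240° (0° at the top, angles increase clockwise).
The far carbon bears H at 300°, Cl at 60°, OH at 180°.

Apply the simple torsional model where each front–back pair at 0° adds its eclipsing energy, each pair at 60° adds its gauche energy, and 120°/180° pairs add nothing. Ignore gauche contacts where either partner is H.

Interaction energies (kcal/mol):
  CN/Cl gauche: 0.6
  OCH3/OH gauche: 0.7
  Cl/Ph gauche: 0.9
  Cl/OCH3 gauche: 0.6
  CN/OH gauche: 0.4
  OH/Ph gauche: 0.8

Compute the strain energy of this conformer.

This conformer (staggered): OCH3–Cl gauche, CN–Cl gauche, CN–OH gauche, Ph–OH gauche; 0.6 + 0.6 + 0.4 + 0.8 = 2.4 kcal/mol.

2.4 kcal/mol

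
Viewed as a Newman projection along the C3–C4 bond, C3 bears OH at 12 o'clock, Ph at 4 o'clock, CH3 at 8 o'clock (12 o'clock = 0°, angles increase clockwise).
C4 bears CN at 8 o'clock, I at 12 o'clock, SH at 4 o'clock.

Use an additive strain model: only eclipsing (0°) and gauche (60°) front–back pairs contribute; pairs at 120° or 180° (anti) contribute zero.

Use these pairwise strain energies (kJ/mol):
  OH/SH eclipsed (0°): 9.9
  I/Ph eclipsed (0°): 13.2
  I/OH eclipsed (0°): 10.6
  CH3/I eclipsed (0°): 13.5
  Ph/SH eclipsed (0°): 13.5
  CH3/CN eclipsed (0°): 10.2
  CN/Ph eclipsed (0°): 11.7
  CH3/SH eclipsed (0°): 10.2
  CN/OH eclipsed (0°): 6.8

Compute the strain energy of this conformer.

34.3 kJ/mol

This conformer (eclipsed): OH–I eclipsed, Ph–SH eclipsed, CH3–CN eclipsed; 10.6 + 13.5 + 10.2 = 34.3 kJ/mol.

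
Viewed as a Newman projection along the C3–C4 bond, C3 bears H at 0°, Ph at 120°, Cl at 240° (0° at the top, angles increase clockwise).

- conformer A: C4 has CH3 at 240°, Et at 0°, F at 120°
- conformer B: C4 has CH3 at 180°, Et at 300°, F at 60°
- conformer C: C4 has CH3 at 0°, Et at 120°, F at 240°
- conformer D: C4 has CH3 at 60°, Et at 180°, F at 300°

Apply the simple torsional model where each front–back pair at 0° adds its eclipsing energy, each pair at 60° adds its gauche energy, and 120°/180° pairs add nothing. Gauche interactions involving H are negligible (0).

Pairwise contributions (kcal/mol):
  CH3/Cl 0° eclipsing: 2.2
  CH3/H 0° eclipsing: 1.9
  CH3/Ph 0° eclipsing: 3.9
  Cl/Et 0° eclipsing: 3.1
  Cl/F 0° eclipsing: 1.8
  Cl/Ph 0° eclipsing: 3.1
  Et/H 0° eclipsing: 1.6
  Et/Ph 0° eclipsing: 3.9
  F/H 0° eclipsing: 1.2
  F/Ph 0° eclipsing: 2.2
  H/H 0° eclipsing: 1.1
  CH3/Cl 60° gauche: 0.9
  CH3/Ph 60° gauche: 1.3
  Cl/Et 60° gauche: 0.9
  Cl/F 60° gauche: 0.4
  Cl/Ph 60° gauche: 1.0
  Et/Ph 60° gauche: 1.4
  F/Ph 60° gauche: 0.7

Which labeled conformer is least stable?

A (eclipsed): H(0°)/Et(0°) eclipsed 1.6; Ph(120°)/F(120°) eclipsed 2.2; Cl(240°)/CH3(240°) eclipsed 2.2 → 6.0 kcal/mol.
B (staggered): Ph(120°)/CH3(180°) gauche 1.3; Ph(120°)/F(60°) gauche 0.7; Cl(240°)/CH3(180°) gauche 0.9; Cl(240°)/Et(300°) gauche 0.9 → 3.8 kcal/mol.
C (eclipsed): H(0°)/CH3(0°) eclipsed 1.9; Ph(120°)/Et(120°) eclipsed 3.9; Cl(240°)/F(240°) eclipsed 1.8 → 7.6 kcal/mol.
D (staggered): Ph(120°)/CH3(60°) gauche 1.3; Ph(120°)/Et(180°) gauche 1.4; Cl(240°)/Et(180°) gauche 0.9; Cl(240°)/F(300°) gauche 0.4 → 4.0 kcal/mol.
C has the highest total (7.6 kcal/mol).

C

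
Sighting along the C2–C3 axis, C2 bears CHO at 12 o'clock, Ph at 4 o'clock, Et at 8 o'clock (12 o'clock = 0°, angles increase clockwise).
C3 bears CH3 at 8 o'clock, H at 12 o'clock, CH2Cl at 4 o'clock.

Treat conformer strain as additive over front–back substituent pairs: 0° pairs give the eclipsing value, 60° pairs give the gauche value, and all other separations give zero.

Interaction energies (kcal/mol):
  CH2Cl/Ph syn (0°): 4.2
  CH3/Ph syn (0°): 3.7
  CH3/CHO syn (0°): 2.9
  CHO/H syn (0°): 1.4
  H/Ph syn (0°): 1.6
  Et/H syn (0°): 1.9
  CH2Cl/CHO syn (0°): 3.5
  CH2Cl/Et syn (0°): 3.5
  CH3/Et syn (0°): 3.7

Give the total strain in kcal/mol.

9.3 kcal/mol

This conformer (eclipsed): CHO–H eclipsed, Ph–CH2Cl eclipsed, Et–CH3 eclipsed; 1.4 + 4.2 + 3.7 = 9.3 kcal/mol.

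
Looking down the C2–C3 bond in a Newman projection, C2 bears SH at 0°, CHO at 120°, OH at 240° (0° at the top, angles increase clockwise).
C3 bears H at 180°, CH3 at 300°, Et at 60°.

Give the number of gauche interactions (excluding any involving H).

Non-H gauche pairs: SH(0°)/CH3(300°); SH(0°)/Et(60°); CHO(120°)/Et(60°); OH(240°)/CH3(300°) — 4 interactions.

4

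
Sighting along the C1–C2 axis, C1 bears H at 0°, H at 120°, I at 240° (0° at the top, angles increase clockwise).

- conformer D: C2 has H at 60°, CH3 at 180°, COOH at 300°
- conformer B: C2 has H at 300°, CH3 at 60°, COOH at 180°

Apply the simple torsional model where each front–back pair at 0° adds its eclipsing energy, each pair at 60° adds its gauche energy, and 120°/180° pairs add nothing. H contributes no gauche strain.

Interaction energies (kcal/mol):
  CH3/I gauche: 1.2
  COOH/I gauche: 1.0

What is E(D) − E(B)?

D is staggered. I at 240° is gauche with CH3 at 180° (1.2); I at 240° is gauche with COOH at 300° (1.0). Total 2.2 kcal/mol.
B is staggered. I at 240° is gauche with COOH at 180° (1.0). Total 1.0 kcal/mol.
E(D) − E(B) = 2.2 − 1.0 = +1.2 kcal/mol.

+1.2 kcal/mol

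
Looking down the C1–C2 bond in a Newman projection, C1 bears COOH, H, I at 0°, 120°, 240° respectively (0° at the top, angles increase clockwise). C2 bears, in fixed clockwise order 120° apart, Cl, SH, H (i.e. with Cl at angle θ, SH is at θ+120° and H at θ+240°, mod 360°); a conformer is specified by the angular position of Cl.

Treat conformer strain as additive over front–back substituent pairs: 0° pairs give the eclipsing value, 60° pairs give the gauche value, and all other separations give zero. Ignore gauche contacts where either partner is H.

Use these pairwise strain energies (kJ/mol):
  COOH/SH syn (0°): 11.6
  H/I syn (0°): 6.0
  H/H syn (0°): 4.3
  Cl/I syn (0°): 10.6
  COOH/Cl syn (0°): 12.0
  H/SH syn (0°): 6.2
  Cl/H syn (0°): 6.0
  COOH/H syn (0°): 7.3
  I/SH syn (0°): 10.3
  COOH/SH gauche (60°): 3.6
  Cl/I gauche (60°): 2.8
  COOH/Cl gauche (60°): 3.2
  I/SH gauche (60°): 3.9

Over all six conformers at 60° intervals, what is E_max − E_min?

19.4 kJ/mol

Cl at 0° is eclipsed. COOH at 0° is eclipsed with Cl at 0° (12.0); H at 120° is eclipsed with SH at 120° (6.2); I at 240° is eclipsed with H at 240° (6.0). Total 24.2 kJ/mol.
Cl at 60° is staggered. COOH at 0° is gauche with Cl at 60° (3.2); I at 240° is gauche with SH at 180° (3.9). Total 7.1 kJ/mol.
Cl at 120° is eclipsed. COOH at 0° is eclipsed with H at 0° (7.3); H at 120° is eclipsed with Cl at 120° (6.0); I at 240° is eclipsed with SH at 240° (10.3). Total 23.6 kJ/mol.
Cl at 180° is staggered. COOH at 0° is gauche with SH at 300° (3.6); I at 240° is gauche with Cl at 180° (2.8); I at 240° is gauche with SH at 300° (3.9). Total 10.3 kJ/mol.
Cl at 240° is eclipsed. COOH at 0° is eclipsed with SH at 0° (11.6); H at 120° is eclipsed with H at 120° (4.3); I at 240° is eclipsed with Cl at 240° (10.6). Total 26.5 kJ/mol.
Cl at 300° is staggered. COOH at 0° is gauche with Cl at 300° (3.2); COOH at 0° is gauche with SH at 60° (3.6); I at 240° is gauche with Cl at 300° (2.8). Total 9.6 kJ/mol.
Max at 240° (26.5 kJ/mol), min at 60° (7.1 kJ/mol); barrier = 19.4 kJ/mol.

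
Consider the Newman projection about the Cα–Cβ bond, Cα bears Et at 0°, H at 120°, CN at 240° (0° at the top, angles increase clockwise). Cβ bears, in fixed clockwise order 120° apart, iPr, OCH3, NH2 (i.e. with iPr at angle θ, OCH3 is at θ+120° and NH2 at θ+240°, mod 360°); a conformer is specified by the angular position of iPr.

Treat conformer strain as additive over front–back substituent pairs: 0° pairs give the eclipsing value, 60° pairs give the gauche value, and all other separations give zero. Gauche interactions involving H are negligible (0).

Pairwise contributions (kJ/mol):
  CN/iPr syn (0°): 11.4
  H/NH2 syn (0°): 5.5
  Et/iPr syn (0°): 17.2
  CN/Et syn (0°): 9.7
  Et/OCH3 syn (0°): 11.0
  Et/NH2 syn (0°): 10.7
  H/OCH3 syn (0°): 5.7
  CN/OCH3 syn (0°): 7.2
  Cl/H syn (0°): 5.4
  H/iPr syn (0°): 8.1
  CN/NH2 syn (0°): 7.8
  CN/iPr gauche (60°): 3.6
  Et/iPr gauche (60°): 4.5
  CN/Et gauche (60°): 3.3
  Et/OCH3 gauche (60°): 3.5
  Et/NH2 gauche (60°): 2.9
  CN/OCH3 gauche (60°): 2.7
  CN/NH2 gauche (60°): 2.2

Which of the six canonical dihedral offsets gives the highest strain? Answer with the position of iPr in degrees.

0°

iPr at 0° (eclipsed): Et(0°)/iPr(0°) eclipsed 17.2; H(120°)/OCH3(120°) eclipsed 5.7; CN(240°)/NH2(240°) eclipsed 7.8 → 30.7 kJ/mol.
iPr at 60° (staggered): Et(0°)/iPr(60°) gauche 4.5; Et(0°)/NH2(300°) gauche 2.9; CN(240°)/OCH3(180°) gauche 2.7; CN(240°)/NH2(300°) gauche 2.2 → 12.3 kJ/mol.
iPr at 120° (eclipsed): Et(0°)/NH2(0°) eclipsed 10.7; H(120°)/iPr(120°) eclipsed 8.1; CN(240°)/OCH3(240°) eclipsed 7.2 → 26.0 kJ/mol.
iPr at 180° (staggered): Et(0°)/OCH3(300°) gauche 3.5; Et(0°)/NH2(60°) gauche 2.9; CN(240°)/iPr(180°) gauche 3.6; CN(240°)/OCH3(300°) gauche 2.7 → 12.7 kJ/mol.
iPr at 240° (eclipsed): Et(0°)/OCH3(0°) eclipsed 11.0; H(120°)/NH2(120°) eclipsed 5.5; CN(240°)/iPr(240°) eclipsed 11.4 → 27.9 kJ/mol.
iPr at 300° (staggered): Et(0°)/iPr(300°) gauche 4.5; Et(0°)/OCH3(60°) gauche 3.5; CN(240°)/iPr(300°) gauche 3.6; CN(240°)/NH2(180°) gauche 2.2 → 13.8 kJ/mol.
The maximum (30.7 kJ/mol) occurs with iPr at 0°.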